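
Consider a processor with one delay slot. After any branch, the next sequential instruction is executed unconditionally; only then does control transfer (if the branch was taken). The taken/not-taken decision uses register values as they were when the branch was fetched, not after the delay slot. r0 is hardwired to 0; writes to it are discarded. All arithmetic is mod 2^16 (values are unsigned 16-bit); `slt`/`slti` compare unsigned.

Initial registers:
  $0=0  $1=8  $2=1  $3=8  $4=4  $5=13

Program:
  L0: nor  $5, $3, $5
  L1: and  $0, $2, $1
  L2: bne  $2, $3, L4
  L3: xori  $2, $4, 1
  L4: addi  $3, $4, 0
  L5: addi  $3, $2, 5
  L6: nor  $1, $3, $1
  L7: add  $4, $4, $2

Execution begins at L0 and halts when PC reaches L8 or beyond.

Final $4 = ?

9

[0] nor  $5, $3, $5  →  {$0:0, $1:8, $2:1, $3:8, $4:4, $5:65522}
[1] and  $0, $2, $1  →  {$0:0, $1:8, $2:1, $3:8, $4:4, $5:65522}
[2] bne  $2, $3, L4  →  {$0:0, $1:8, $2:1, $3:8, $4:4, $5:65522}  ⟨branch taken⟩
[3] xori  $2, $4, 1  →  {$0:0, $1:8, $2:5, $3:8, $4:4, $5:65522}
[4] addi  $3, $4, 0  →  {$0:0, $1:8, $2:5, $3:4, $4:4, $5:65522}
[5] addi  $3, $2, 5  →  {$0:0, $1:8, $2:5, $3:10, $4:4, $5:65522}
[6] nor  $1, $3, $1  →  {$0:0, $1:65525, $2:5, $3:10, $4:4, $5:65522}
[7] add  $4, $4, $2  →  {$0:0, $1:65525, $2:5, $3:10, $4:9, $5:65522}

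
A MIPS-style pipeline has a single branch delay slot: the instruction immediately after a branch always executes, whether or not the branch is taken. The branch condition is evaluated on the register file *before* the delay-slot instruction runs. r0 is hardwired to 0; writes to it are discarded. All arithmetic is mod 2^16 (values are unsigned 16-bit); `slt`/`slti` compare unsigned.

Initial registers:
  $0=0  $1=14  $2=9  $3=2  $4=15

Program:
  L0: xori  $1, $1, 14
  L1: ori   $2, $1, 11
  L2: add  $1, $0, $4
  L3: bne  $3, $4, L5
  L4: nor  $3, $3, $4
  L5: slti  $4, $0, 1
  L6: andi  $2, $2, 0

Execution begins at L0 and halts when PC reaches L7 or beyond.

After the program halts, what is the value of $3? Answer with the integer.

65520

[0] xori  $1, $1, 14  →  {$0:0, $1:0, $2:9, $3:2, $4:15}
[1] ori   $2, $1, 11  →  {$0:0, $1:0, $2:11, $3:2, $4:15}
[2] add  $1, $0, $4  →  {$0:0, $1:15, $2:11, $3:2, $4:15}
[3] bne  $3, $4, L5  →  {$0:0, $1:15, $2:11, $3:2, $4:15}  ⟨branch taken⟩
[4] nor  $3, $3, $4  →  {$0:0, $1:15, $2:11, $3:65520, $4:15}
[5] slti  $4, $0, 1  →  {$0:0, $1:15, $2:11, $3:65520, $4:1}
[6] andi  $2, $2, 0  →  {$0:0, $1:15, $2:0, $3:65520, $4:1}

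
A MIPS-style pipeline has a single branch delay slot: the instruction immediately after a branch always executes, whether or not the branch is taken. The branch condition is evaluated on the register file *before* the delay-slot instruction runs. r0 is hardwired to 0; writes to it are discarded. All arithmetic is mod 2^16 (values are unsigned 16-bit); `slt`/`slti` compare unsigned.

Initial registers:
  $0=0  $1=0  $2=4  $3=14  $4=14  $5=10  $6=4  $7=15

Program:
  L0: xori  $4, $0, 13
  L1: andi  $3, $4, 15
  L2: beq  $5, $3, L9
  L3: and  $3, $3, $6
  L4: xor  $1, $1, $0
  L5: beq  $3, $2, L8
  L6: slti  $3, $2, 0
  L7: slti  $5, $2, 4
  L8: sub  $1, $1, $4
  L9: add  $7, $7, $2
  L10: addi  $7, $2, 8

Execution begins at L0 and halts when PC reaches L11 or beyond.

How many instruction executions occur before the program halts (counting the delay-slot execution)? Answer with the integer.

10

[0] xori  $4, $0, 13  →  {$0:0, $1:0, $2:4, $3:14, $4:13, $5:10, $6:4, $7:15}
[1] andi  $3, $4, 15  →  {$0:0, $1:0, $2:4, $3:13, $4:13, $5:10, $6:4, $7:15}
[2] beq  $5, $3, L9  →  {$0:0, $1:0, $2:4, $3:13, $4:13, $5:10, $6:4, $7:15}  ⟨branch fallthrough⟩
[3] and  $3, $3, $6  →  {$0:0, $1:0, $2:4, $3:4, $4:13, $5:10, $6:4, $7:15}
[4] xor  $1, $1, $0  →  {$0:0, $1:0, $2:4, $3:4, $4:13, $5:10, $6:4, $7:15}
[5] beq  $3, $2, L8  →  {$0:0, $1:0, $2:4, $3:4, $4:13, $5:10, $6:4, $7:15}  ⟨branch taken⟩
[6] slti  $3, $2, 0  →  {$0:0, $1:0, $2:4, $3:0, $4:13, $5:10, $6:4, $7:15}
[8] sub  $1, $1, $4  →  {$0:0, $1:65523, $2:4, $3:0, $4:13, $5:10, $6:4, $7:15}
[9] add  $7, $7, $2  →  {$0:0, $1:65523, $2:4, $3:0, $4:13, $5:10, $6:4, $7:19}
[10] addi  $7, $2, 8  →  {$0:0, $1:65523, $2:4, $3:0, $4:13, $5:10, $6:4, $7:12}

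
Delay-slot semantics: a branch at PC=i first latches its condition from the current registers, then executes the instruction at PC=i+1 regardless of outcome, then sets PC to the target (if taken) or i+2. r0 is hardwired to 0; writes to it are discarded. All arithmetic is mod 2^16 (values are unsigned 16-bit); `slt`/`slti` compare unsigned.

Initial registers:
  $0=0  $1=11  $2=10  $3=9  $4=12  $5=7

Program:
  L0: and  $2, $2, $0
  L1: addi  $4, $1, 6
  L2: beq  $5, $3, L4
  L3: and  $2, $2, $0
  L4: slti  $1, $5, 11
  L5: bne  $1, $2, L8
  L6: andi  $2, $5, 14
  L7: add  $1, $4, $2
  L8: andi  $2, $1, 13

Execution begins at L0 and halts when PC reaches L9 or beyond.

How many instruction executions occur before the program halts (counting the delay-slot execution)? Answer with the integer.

8

[0] and  $2, $2, $0  →  {$0:0, $1:11, $2:0, $3:9, $4:12, $5:7}
[1] addi  $4, $1, 6  →  {$0:0, $1:11, $2:0, $3:9, $4:17, $5:7}
[2] beq  $5, $3, L4  →  {$0:0, $1:11, $2:0, $3:9, $4:17, $5:7}  ⟨branch fallthrough⟩
[3] and  $2, $2, $0  →  {$0:0, $1:11, $2:0, $3:9, $4:17, $5:7}
[4] slti  $1, $5, 11  →  {$0:0, $1:1, $2:0, $3:9, $4:17, $5:7}
[5] bne  $1, $2, L8  →  {$0:0, $1:1, $2:0, $3:9, $4:17, $5:7}  ⟨branch taken⟩
[6] andi  $2, $5, 14  →  {$0:0, $1:1, $2:6, $3:9, $4:17, $5:7}
[8] andi  $2, $1, 13  →  {$0:0, $1:1, $2:1, $3:9, $4:17, $5:7}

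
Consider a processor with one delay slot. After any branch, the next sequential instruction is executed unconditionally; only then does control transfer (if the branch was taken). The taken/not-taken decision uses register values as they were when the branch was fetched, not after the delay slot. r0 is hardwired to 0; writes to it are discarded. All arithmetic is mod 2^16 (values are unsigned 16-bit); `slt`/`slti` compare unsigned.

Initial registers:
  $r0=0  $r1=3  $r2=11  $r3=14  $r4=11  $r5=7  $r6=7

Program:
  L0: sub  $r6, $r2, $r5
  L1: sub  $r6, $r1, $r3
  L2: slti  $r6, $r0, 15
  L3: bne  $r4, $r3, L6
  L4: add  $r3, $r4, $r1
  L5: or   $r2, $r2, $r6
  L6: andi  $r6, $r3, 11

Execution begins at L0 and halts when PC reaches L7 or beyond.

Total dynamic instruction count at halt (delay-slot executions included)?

6

#0 sub  $r6, $r2, $r5 ; 0/3/11/14/11/7/4
#1 sub  $r6, $r1, $r3 ; 0/3/11/14/11/7/65525
#2 slti  $r6, $r0, 15 ; 0/3/11/14/11/7/1
#3 bne  $r4, $r3, L6 ; 0/3/11/14/11/7/1 ; →target
#4 add  $r3, $r4, $r1 ; 0/3/11/14/11/7/1
#6 andi  $r6, $r3, 11 ; 0/3/11/14/11/7/10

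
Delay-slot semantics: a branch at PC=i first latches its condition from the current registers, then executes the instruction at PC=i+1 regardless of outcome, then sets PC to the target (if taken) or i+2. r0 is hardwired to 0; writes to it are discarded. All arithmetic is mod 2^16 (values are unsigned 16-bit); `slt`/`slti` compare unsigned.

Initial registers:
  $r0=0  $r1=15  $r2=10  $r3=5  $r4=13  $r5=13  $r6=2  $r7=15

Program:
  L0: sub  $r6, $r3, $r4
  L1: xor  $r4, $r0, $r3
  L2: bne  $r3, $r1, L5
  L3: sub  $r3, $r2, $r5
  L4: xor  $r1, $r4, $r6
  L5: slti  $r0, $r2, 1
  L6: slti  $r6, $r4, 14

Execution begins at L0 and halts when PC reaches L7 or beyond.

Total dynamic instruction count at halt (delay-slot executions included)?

[0] sub  $r6, $r3, $r4  →  {$r0:0, $r1:15, $r2:10, $r3:5, $r4:13, $r5:13, $r6:65528, $r7:15}
[1] xor  $r4, $r0, $r3  →  {$r0:0, $r1:15, $r2:10, $r3:5, $r4:5, $r5:13, $r6:65528, $r7:15}
[2] bne  $r3, $r1, L5  →  {$r0:0, $r1:15, $r2:10, $r3:5, $r4:5, $r5:13, $r6:65528, $r7:15}  ⟨branch taken⟩
[3] sub  $r3, $r2, $r5  →  {$r0:0, $r1:15, $r2:10, $r3:65533, $r4:5, $r5:13, $r6:65528, $r7:15}
[5] slti  $r0, $r2, 1  →  {$r0:0, $r1:15, $r2:10, $r3:65533, $r4:5, $r5:13, $r6:65528, $r7:15}
[6] slti  $r6, $r4, 14  →  {$r0:0, $r1:15, $r2:10, $r3:65533, $r4:5, $r5:13, $r6:1, $r7:15}

6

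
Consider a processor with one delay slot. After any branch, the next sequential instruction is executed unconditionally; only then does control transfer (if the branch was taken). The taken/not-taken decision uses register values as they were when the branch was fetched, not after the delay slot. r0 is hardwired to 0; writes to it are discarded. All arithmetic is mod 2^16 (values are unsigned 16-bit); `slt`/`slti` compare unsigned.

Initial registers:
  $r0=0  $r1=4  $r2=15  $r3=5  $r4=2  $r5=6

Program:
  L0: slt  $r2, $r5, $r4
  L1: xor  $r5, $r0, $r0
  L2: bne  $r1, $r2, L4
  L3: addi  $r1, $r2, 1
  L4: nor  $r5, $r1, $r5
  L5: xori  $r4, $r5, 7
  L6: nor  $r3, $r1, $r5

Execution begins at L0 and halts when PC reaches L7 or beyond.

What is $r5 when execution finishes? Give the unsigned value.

65534

  step pc=0: slt  $r2, $r5, $r4  regs=(0,4,0,5,2,6)
  step pc=1: xor  $r5, $r0, $r0  regs=(0,4,0,5,2,0)
  step pc=2: bne  $r1, $r2, L4  cond=T  regs=(0,4,0,5,2,0)
  step pc=3: addi  $r1, $r2, 1  regs=(0,1,0,5,2,0)
  step pc=4: nor  $r5, $r1, $r5  regs=(0,1,0,5,2,65534)
  step pc=5: xori  $r4, $r5, 7  regs=(0,1,0,5,65529,65534)
  step pc=6: nor  $r3, $r1, $r5  regs=(0,1,0,0,65529,65534)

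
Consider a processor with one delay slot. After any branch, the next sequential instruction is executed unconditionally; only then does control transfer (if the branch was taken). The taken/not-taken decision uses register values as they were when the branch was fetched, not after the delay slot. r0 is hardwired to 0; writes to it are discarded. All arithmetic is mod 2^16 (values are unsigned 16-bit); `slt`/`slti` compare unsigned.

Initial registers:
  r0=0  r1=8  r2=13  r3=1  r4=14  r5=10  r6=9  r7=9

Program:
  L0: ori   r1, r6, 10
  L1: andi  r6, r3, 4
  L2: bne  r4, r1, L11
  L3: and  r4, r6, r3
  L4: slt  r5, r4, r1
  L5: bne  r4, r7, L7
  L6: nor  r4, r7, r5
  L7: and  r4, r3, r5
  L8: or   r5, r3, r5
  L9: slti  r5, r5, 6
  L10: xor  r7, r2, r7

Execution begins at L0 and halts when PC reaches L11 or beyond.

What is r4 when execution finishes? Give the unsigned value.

0

  step pc=0: ori   r1, r6, 10  regs=(0,11,13,1,14,10,9,9)
  step pc=1: andi  r6, r3, 4  regs=(0,11,13,1,14,10,0,9)
  step pc=2: bne  r4, r1, L11  cond=T  regs=(0,11,13,1,14,10,0,9)
  step pc=3: and  r4, r6, r3  regs=(0,11,13,1,0,10,0,9)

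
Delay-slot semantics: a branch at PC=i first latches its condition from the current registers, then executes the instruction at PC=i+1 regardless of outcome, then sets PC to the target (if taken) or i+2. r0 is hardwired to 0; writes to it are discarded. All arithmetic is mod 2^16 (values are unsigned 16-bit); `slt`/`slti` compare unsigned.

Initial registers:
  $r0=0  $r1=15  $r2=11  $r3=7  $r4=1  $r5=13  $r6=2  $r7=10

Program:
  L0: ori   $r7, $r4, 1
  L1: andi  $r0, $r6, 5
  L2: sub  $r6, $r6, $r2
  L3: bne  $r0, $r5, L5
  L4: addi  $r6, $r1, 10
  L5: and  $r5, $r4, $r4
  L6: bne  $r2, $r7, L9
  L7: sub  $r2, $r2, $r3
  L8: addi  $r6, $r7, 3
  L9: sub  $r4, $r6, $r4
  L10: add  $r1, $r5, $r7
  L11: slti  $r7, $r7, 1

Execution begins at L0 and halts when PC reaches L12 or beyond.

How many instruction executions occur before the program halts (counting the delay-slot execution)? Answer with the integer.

11

  step pc=0: ori   $r7, $r4, 1  regs=(0,15,11,7,1,13,2,1)
  step pc=1: andi  $r0, $r6, 5  regs=(0,15,11,7,1,13,2,1)
  step pc=2: sub  $r6, $r6, $r2  regs=(0,15,11,7,1,13,65527,1)
  step pc=3: bne  $r0, $r5, L5  cond=T  regs=(0,15,11,7,1,13,65527,1)
  step pc=4: addi  $r6, $r1, 10  regs=(0,15,11,7,1,13,25,1)
  step pc=5: and  $r5, $r4, $r4  regs=(0,15,11,7,1,1,25,1)
  step pc=6: bne  $r2, $r7, L9  cond=T  regs=(0,15,11,7,1,1,25,1)
  step pc=7: sub  $r2, $r2, $r3  regs=(0,15,4,7,1,1,25,1)
  step pc=9: sub  $r4, $r6, $r4  regs=(0,15,4,7,24,1,25,1)
  step pc=10: add  $r1, $r5, $r7  regs=(0,2,4,7,24,1,25,1)
  step pc=11: slti  $r7, $r7, 1  regs=(0,2,4,7,24,1,25,0)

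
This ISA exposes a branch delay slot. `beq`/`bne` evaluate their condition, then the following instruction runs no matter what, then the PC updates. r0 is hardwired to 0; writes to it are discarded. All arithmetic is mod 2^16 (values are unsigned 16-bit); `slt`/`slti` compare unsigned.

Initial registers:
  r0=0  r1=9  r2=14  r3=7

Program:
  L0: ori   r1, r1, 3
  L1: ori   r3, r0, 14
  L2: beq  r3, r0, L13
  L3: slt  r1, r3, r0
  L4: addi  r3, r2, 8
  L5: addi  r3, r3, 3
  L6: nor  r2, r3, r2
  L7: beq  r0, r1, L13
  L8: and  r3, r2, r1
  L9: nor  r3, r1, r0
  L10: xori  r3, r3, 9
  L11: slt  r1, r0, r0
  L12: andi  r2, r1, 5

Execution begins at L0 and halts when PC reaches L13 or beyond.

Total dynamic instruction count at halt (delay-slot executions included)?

  step pc=0: ori   r1, r1, 3  regs=(0,11,14,7)
  step pc=1: ori   r3, r0, 14  regs=(0,11,14,14)
  step pc=2: beq  r3, r0, L13  cond=F  regs=(0,11,14,14)
  step pc=3: slt  r1, r3, r0  regs=(0,0,14,14)
  step pc=4: addi  r3, r2, 8  regs=(0,0,14,22)
  step pc=5: addi  r3, r3, 3  regs=(0,0,14,25)
  step pc=6: nor  r2, r3, r2  regs=(0,0,65504,25)
  step pc=7: beq  r0, r1, L13  cond=T  regs=(0,0,65504,25)
  step pc=8: and  r3, r2, r1  regs=(0,0,65504,0)

9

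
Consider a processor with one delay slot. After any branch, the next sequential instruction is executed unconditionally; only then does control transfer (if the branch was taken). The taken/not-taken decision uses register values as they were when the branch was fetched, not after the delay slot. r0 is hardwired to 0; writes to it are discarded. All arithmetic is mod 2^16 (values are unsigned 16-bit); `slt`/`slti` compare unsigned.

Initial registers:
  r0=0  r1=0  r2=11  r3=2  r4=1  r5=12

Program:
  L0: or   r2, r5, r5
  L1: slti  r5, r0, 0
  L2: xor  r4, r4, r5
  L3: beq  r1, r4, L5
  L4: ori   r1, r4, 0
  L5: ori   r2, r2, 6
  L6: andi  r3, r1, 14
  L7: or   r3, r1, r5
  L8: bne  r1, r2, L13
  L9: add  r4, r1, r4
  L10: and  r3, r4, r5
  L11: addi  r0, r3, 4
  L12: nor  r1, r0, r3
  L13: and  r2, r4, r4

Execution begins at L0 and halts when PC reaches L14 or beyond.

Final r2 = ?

2

  step pc=0: or   r2, r5, r5  regs=(0,0,12,2,1,12)
  step pc=1: slti  r5, r0, 0  regs=(0,0,12,2,1,0)
  step pc=2: xor  r4, r4, r5  regs=(0,0,12,2,1,0)
  step pc=3: beq  r1, r4, L5  cond=F  regs=(0,0,12,2,1,0)
  step pc=4: ori   r1, r4, 0  regs=(0,1,12,2,1,0)
  step pc=5: ori   r2, r2, 6  regs=(0,1,14,2,1,0)
  step pc=6: andi  r3, r1, 14  regs=(0,1,14,0,1,0)
  step pc=7: or   r3, r1, r5  regs=(0,1,14,1,1,0)
  step pc=8: bne  r1, r2, L13  cond=T  regs=(0,1,14,1,1,0)
  step pc=9: add  r4, r1, r4  regs=(0,1,14,1,2,0)
  step pc=13: and  r2, r4, r4  regs=(0,1,2,1,2,0)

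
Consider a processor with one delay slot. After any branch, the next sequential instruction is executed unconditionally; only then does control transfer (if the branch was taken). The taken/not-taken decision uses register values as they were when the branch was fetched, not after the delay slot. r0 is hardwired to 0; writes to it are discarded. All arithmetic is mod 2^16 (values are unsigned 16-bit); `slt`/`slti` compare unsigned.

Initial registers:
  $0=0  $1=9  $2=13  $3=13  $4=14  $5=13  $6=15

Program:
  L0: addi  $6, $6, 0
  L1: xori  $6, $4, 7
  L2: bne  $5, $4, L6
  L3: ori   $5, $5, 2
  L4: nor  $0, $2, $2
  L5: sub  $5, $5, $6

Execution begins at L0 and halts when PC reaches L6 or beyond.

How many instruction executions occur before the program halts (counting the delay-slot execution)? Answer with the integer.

4

[0] addi  $6, $6, 0  →  {$0:0, $1:9, $2:13, $3:13, $4:14, $5:13, $6:15}
[1] xori  $6, $4, 7  →  {$0:0, $1:9, $2:13, $3:13, $4:14, $5:13, $6:9}
[2] bne  $5, $4, L6  →  {$0:0, $1:9, $2:13, $3:13, $4:14, $5:13, $6:9}  ⟨branch taken⟩
[3] ori   $5, $5, 2  →  {$0:0, $1:9, $2:13, $3:13, $4:14, $5:15, $6:9}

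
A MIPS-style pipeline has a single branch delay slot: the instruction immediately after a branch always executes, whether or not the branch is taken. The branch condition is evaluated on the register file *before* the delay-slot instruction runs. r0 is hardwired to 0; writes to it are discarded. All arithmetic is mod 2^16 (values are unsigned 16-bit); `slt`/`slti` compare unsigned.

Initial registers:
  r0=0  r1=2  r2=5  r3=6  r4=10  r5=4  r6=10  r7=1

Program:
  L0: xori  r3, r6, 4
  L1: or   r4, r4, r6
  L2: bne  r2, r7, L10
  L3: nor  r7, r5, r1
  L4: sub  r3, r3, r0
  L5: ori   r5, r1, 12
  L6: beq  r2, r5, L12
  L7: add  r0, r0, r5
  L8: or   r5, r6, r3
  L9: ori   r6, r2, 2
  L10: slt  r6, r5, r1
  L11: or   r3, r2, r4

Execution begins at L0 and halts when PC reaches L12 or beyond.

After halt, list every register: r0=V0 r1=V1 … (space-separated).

#0 xori  r3, r6, 4 ; 0/2/5/14/10/4/10/1
#1 or   r4, r4, r6 ; 0/2/5/14/10/4/10/1
#2 bne  r2, r7, L10 ; 0/2/5/14/10/4/10/1 ; →target
#3 nor  r7, r5, r1 ; 0/2/5/14/10/4/10/65529
#10 slt  r6, r5, r1 ; 0/2/5/14/10/4/0/65529
#11 or   r3, r2, r4 ; 0/2/5/15/10/4/0/65529

r0=0 r1=2 r2=5 r3=15 r4=10 r5=4 r6=0 r7=65529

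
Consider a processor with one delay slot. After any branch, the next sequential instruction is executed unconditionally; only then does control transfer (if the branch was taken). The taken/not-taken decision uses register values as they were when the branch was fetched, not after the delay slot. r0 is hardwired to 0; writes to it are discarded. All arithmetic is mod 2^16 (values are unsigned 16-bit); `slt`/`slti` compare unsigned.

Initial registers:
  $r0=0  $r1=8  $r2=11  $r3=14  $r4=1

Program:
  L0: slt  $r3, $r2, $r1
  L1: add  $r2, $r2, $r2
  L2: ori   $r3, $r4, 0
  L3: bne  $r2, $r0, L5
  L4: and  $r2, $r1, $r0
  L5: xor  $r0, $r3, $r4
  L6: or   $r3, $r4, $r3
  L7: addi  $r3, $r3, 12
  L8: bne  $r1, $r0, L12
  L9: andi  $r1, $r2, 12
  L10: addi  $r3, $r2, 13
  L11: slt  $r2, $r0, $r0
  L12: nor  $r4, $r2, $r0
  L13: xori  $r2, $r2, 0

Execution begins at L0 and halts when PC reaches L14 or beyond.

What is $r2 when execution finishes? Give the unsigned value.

PC=0  slt  $r3, $r2, $r1     | $r0=0 $r1=8 $r2=11 $r3=0 $r4=1
PC=1  add  $r2, $r2, $r2     | $r0=0 $r1=8 $r2=22 $r3=0 $r4=1
PC=2  ori   $r3, $r4, 0      | $r0=0 $r1=8 $r2=22 $r3=1 $r4=1
PC=3  bne  $r2, $r0, L5      | $r0=0 $r1=8 $r2=22 $r3=1 $r4=1  [TAKEN]
PC=4  and  $r2, $r1, $r0     | $r0=0 $r1=8 $r2=0 $r3=1 $r4=1
PC=5  xor  $r0, $r3, $r4     | $r0=0 $r1=8 $r2=0 $r3=1 $r4=1
PC=6  or   $r3, $r4, $r3     | $r0=0 $r1=8 $r2=0 $r3=1 $r4=1
PC=7  addi  $r3, $r3, 12     | $r0=0 $r1=8 $r2=0 $r3=13 $r4=1
PC=8  bne  $r1, $r0, L12     | $r0=0 $r1=8 $r2=0 $r3=13 $r4=1  [TAKEN]
PC=9  andi  $r1, $r2, 12     | $r0=0 $r1=0 $r2=0 $r3=13 $r4=1
PC=12 nor  $r4, $r2, $r0     | $r0=0 $r1=0 $r2=0 $r3=13 $r4=65535
PC=13 xori  $r2, $r2, 0      | $r0=0 $r1=0 $r2=0 $r3=13 $r4=65535

0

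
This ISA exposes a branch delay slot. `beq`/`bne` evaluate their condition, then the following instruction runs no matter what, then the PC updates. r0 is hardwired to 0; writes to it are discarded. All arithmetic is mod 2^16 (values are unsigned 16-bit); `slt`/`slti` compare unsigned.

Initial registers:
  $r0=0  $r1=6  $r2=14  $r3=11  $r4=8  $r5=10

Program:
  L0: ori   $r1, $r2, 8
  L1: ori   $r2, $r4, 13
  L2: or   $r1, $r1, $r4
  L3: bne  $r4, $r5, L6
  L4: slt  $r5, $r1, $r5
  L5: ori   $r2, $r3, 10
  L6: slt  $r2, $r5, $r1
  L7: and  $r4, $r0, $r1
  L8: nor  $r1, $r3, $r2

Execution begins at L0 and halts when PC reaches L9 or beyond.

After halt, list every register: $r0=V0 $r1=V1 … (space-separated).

PC=0  ori   $r1, $r2, 8      | $r0=0 $r1=14 $r2=14 $r3=11 $r4=8 $r5=10
PC=1  ori   $r2, $r4, 13     | $r0=0 $r1=14 $r2=13 $r3=11 $r4=8 $r5=10
PC=2  or   $r1, $r1, $r4     | $r0=0 $r1=14 $r2=13 $r3=11 $r4=8 $r5=10
PC=3  bne  $r4, $r5, L6      | $r0=0 $r1=14 $r2=13 $r3=11 $r4=8 $r5=10  [TAKEN]
PC=4  slt  $r5, $r1, $r5     | $r0=0 $r1=14 $r2=13 $r3=11 $r4=8 $r5=0
PC=6  slt  $r2, $r5, $r1     | $r0=0 $r1=14 $r2=1 $r3=11 $r4=8 $r5=0
PC=7  and  $r4, $r0, $r1     | $r0=0 $r1=14 $r2=1 $r3=11 $r4=0 $r5=0
PC=8  nor  $r1, $r3, $r2     | $r0=0 $r1=65524 $r2=1 $r3=11 $r4=0 $r5=0

$r0=0 $r1=65524 $r2=1 $r3=11 $r4=0 $r5=0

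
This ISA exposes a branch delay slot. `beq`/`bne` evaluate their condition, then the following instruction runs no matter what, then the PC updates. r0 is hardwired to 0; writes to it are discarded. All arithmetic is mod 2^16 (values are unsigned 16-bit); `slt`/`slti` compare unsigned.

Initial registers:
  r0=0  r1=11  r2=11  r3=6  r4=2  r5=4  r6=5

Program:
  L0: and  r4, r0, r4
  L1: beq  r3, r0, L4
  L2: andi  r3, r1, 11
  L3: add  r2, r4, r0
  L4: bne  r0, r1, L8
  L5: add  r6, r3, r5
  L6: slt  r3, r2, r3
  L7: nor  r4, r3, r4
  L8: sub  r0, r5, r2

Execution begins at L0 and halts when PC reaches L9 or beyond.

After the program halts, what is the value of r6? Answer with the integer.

15

#0 and  r4, r0, r4 ; 0/11/11/6/0/4/5
#1 beq  r3, r0, L4 ; 0/11/11/6/0/4/5 ; →fallthru
#2 andi  r3, r1, 11 ; 0/11/11/11/0/4/5
#3 add  r2, r4, r0 ; 0/11/0/11/0/4/5
#4 bne  r0, r1, L8 ; 0/11/0/11/0/4/5 ; →target
#5 add  r6, r3, r5 ; 0/11/0/11/0/4/15
#8 sub  r0, r5, r2 ; 0/11/0/11/0/4/15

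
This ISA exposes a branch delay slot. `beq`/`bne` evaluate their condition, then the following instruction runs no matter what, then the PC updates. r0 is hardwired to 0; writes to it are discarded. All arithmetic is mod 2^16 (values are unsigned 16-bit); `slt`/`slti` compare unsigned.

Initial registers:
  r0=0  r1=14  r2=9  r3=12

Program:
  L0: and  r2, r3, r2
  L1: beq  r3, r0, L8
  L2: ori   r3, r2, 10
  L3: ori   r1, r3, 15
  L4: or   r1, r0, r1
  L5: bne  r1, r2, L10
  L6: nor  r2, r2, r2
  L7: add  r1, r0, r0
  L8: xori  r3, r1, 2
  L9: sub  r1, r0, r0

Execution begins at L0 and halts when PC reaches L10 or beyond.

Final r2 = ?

  step pc=0: and  r2, r3, r2  regs=(0,14,8,12)
  step pc=1: beq  r3, r0, L8  cond=F  regs=(0,14,8,12)
  step pc=2: ori   r3, r2, 10  regs=(0,14,8,10)
  step pc=3: ori   r1, r3, 15  regs=(0,15,8,10)
  step pc=4: or   r1, r0, r1  regs=(0,15,8,10)
  step pc=5: bne  r1, r2, L10  cond=T  regs=(0,15,8,10)
  step pc=6: nor  r2, r2, r2  regs=(0,15,65527,10)

65527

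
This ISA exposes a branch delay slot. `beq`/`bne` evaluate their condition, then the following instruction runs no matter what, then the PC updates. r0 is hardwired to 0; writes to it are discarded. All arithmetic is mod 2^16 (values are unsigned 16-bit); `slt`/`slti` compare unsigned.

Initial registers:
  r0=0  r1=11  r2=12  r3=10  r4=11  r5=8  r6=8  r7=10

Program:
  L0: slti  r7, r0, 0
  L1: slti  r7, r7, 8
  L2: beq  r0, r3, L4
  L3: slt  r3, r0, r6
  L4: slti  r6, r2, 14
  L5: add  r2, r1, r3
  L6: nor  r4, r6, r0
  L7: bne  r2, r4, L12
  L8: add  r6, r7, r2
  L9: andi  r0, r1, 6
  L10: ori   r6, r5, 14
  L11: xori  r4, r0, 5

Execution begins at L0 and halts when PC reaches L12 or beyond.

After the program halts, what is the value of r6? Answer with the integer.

13

#0 slti  r7, r0, 0 ; 0/11/12/10/11/8/8/0
#1 slti  r7, r7, 8 ; 0/11/12/10/11/8/8/1
#2 beq  r0, r3, L4 ; 0/11/12/10/11/8/8/1 ; →fallthru
#3 slt  r3, r0, r6 ; 0/11/12/1/11/8/8/1
#4 slti  r6, r2, 14 ; 0/11/12/1/11/8/1/1
#5 add  r2, r1, r3 ; 0/11/12/1/11/8/1/1
#6 nor  r4, r6, r0 ; 0/11/12/1/65534/8/1/1
#7 bne  r2, r4, L12 ; 0/11/12/1/65534/8/1/1 ; →target
#8 add  r6, r7, r2 ; 0/11/12/1/65534/8/13/1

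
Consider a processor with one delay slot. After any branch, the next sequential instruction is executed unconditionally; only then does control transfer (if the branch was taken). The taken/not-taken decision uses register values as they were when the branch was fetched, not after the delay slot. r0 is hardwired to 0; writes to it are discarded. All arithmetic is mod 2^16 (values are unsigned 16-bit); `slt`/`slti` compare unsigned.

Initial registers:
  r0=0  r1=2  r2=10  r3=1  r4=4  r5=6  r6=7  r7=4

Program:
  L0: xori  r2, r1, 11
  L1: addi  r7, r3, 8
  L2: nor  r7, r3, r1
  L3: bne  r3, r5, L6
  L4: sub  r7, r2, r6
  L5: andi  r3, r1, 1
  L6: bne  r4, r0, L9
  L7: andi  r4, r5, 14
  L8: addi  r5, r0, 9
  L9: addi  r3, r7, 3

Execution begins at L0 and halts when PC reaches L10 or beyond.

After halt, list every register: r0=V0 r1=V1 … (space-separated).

[0] xori  r2, r1, 11  →  {r0:0, r1:2, r2:9, r3:1, r4:4, r5:6, r6:7, r7:4}
[1] addi  r7, r3, 8  →  {r0:0, r1:2, r2:9, r3:1, r4:4, r5:6, r6:7, r7:9}
[2] nor  r7, r3, r1  →  {r0:0, r1:2, r2:9, r3:1, r4:4, r5:6, r6:7, r7:65532}
[3] bne  r3, r5, L6  →  {r0:0, r1:2, r2:9, r3:1, r4:4, r5:6, r6:7, r7:65532}  ⟨branch taken⟩
[4] sub  r7, r2, r6  →  {r0:0, r1:2, r2:9, r3:1, r4:4, r5:6, r6:7, r7:2}
[6] bne  r4, r0, L9  →  {r0:0, r1:2, r2:9, r3:1, r4:4, r5:6, r6:7, r7:2}  ⟨branch taken⟩
[7] andi  r4, r5, 14  →  {r0:0, r1:2, r2:9, r3:1, r4:6, r5:6, r6:7, r7:2}
[9] addi  r3, r7, 3  →  {r0:0, r1:2, r2:9, r3:5, r4:6, r5:6, r6:7, r7:2}

r0=0 r1=2 r2=9 r3=5 r4=6 r5=6 r6=7 r7=2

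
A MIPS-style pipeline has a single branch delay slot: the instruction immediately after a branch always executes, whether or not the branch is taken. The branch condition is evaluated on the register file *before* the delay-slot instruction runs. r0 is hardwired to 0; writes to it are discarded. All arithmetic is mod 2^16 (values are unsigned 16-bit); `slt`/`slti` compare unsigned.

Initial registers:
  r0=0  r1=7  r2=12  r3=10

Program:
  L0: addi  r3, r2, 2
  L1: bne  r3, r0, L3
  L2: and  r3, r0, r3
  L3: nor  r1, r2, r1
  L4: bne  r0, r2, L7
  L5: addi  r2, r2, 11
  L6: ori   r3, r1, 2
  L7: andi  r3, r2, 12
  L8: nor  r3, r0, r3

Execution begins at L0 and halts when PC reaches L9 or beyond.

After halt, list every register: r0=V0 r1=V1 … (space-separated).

[0] addi  r3, r2, 2  →  {r0:0, r1:7, r2:12, r3:14}
[1] bne  r3, r0, L3  →  {r0:0, r1:7, r2:12, r3:14}  ⟨branch taken⟩
[2] and  r3, r0, r3  →  {r0:0, r1:7, r2:12, r3:0}
[3] nor  r1, r2, r1  →  {r0:0, r1:65520, r2:12, r3:0}
[4] bne  r0, r2, L7  →  {r0:0, r1:65520, r2:12, r3:0}  ⟨branch taken⟩
[5] addi  r2, r2, 11  →  {r0:0, r1:65520, r2:23, r3:0}
[7] andi  r3, r2, 12  →  {r0:0, r1:65520, r2:23, r3:4}
[8] nor  r3, r0, r3  →  {r0:0, r1:65520, r2:23, r3:65531}

r0=0 r1=65520 r2=23 r3=65531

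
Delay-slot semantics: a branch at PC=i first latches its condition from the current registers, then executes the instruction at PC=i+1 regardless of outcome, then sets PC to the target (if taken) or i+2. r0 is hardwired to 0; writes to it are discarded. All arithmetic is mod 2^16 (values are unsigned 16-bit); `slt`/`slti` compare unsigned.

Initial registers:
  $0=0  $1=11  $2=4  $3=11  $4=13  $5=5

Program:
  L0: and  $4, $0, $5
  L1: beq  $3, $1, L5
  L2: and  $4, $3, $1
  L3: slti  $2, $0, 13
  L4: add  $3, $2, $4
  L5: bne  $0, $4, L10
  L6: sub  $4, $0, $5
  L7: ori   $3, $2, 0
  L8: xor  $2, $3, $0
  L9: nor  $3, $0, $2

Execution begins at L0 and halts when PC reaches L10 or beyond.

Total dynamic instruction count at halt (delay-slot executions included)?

5

  step pc=0: and  $4, $0, $5  regs=(0,11,4,11,0,5)
  step pc=1: beq  $3, $1, L5  cond=T  regs=(0,11,4,11,0,5)
  step pc=2: and  $4, $3, $1  regs=(0,11,4,11,11,5)
  step pc=5: bne  $0, $4, L10  cond=T  regs=(0,11,4,11,11,5)
  step pc=6: sub  $4, $0, $5  regs=(0,11,4,11,65531,5)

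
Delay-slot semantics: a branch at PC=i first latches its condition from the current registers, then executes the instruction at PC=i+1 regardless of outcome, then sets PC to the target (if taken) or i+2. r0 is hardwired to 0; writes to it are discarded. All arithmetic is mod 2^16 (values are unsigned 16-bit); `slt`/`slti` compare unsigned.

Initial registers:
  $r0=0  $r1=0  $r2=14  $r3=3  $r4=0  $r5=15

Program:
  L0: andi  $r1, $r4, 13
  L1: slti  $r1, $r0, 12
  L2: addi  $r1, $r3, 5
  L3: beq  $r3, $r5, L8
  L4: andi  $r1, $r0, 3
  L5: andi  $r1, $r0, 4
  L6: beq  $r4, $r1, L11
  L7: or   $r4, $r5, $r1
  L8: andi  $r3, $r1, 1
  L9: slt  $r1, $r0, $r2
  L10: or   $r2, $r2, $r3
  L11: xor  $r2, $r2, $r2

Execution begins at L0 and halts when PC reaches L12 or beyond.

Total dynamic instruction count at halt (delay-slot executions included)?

#0 andi  $r1, $r4, 13 ; 0/0/14/3/0/15
#1 slti  $r1, $r0, 12 ; 0/1/14/3/0/15
#2 addi  $r1, $r3, 5 ; 0/8/14/3/0/15
#3 beq  $r3, $r5, L8 ; 0/8/14/3/0/15 ; →fallthru
#4 andi  $r1, $r0, 3 ; 0/0/14/3/0/15
#5 andi  $r1, $r0, 4 ; 0/0/14/3/0/15
#6 beq  $r4, $r1, L11 ; 0/0/14/3/0/15 ; →target
#7 or   $r4, $r5, $r1 ; 0/0/14/3/15/15
#11 xor  $r2, $r2, $r2 ; 0/0/0/3/15/15

9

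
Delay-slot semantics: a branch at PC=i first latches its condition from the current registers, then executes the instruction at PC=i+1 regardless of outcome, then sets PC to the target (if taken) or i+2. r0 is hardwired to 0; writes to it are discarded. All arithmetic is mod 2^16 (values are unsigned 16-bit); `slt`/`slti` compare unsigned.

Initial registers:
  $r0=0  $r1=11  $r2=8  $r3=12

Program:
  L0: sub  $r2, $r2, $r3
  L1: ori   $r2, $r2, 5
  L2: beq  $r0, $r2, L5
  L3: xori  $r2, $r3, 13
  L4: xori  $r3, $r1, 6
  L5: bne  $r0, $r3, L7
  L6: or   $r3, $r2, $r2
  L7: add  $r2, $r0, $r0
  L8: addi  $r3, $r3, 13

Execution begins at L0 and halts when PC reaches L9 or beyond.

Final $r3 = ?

PC=0  sub  $r2, $r2, $r3     | $r0=0 $r1=11 $r2=65532 $r3=12
PC=1  ori   $r2, $r2, 5      | $r0=0 $r1=11 $r2=65533 $r3=12
PC=2  beq  $r0, $r2, L5      | $r0=0 $r1=11 $r2=65533 $r3=12  [not taken]
PC=3  xori  $r2, $r3, 13     | $r0=0 $r1=11 $r2=1 $r3=12
PC=4  xori  $r3, $r1, 6      | $r0=0 $r1=11 $r2=1 $r3=13
PC=5  bne  $r0, $r3, L7      | $r0=0 $r1=11 $r2=1 $r3=13  [TAKEN]
PC=6  or   $r3, $r2, $r2     | $r0=0 $r1=11 $r2=1 $r3=1
PC=7  add  $r2, $r0, $r0     | $r0=0 $r1=11 $r2=0 $r3=1
PC=8  addi  $r3, $r3, 13     | $r0=0 $r1=11 $r2=0 $r3=14

14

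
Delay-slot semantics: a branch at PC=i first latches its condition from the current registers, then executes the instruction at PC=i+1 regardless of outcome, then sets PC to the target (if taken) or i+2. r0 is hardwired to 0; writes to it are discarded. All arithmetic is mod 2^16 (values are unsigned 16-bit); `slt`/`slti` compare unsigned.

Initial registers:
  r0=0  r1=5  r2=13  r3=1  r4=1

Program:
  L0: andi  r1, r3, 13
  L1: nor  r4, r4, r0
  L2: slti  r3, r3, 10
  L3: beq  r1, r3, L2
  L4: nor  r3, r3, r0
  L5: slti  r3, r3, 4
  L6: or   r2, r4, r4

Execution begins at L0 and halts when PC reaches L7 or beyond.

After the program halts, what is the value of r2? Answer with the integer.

65534

[0] andi  r1, r3, 13  →  {r0:0, r1:1, r2:13, r3:1, r4:1}
[1] nor  r4, r4, r0  →  {r0:0, r1:1, r2:13, r3:1, r4:65534}
[2] slti  r3, r3, 10  →  {r0:0, r1:1, r2:13, r3:1, r4:65534}
[3] beq  r1, r3, L2  →  {r0:0, r1:1, r2:13, r3:1, r4:65534}  ⟨branch taken⟩
[4] nor  r3, r3, r0  →  {r0:0, r1:1, r2:13, r3:65534, r4:65534}
[2] slti  r3, r3, 10  →  {r0:0, r1:1, r2:13, r3:0, r4:65534}
[3] beq  r1, r3, L2  →  {r0:0, r1:1, r2:13, r3:0, r4:65534}  ⟨branch fallthrough⟩
[4] nor  r3, r3, r0  →  {r0:0, r1:1, r2:13, r3:65535, r4:65534}
[5] slti  r3, r3, 4  →  {r0:0, r1:1, r2:13, r3:0, r4:65534}
[6] or   r2, r4, r4  →  {r0:0, r1:1, r2:65534, r3:0, r4:65534}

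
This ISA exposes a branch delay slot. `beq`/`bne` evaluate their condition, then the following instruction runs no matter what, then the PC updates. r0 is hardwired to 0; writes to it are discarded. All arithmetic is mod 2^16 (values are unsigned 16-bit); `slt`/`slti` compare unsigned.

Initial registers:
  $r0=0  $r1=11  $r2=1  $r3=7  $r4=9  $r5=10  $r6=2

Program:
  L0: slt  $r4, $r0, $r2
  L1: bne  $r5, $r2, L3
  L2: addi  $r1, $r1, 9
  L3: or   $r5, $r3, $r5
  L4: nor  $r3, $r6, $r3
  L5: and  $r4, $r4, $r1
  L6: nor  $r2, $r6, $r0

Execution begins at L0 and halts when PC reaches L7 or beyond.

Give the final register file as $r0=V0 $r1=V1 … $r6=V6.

$r0=0 $r1=20 $r2=65533 $r3=65528 $r4=0 $r5=15 $r6=2

PC=0  slt  $r4, $r0, $r2     | $r0=0 $r1=11 $r2=1 $r3=7 $r4=1 $r5=10 $r6=2
PC=1  bne  $r5, $r2, L3      | $r0=0 $r1=11 $r2=1 $r3=7 $r4=1 $r5=10 $r6=2  [TAKEN]
PC=2  addi  $r1, $r1, 9      | $r0=0 $r1=20 $r2=1 $r3=7 $r4=1 $r5=10 $r6=2
PC=3  or   $r5, $r3, $r5     | $r0=0 $r1=20 $r2=1 $r3=7 $r4=1 $r5=15 $r6=2
PC=4  nor  $r3, $r6, $r3     | $r0=0 $r1=20 $r2=1 $r3=65528 $r4=1 $r5=15 $r6=2
PC=5  and  $r4, $r4, $r1     | $r0=0 $r1=20 $r2=1 $r3=65528 $r4=0 $r5=15 $r6=2
PC=6  nor  $r2, $r6, $r0     | $r0=0 $r1=20 $r2=65533 $r3=65528 $r4=0 $r5=15 $r6=2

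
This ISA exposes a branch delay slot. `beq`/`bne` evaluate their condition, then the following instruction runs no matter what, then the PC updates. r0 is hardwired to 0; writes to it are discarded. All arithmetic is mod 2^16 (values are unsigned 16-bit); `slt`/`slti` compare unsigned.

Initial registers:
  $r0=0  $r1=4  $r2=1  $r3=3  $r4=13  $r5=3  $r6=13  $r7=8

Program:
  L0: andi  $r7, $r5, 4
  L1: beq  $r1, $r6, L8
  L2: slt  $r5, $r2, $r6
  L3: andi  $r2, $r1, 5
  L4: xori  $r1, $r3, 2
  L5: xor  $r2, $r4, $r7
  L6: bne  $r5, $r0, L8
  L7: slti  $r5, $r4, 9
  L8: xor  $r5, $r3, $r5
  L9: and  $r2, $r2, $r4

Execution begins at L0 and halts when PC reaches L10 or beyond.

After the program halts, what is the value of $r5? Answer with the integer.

[0] andi  $r7, $r5, 4  →  {$r0:0, $r1:4, $r2:1, $r3:3, $r4:13, $r5:3, $r6:13, $r7:0}
[1] beq  $r1, $r6, L8  →  {$r0:0, $r1:4, $r2:1, $r3:3, $r4:13, $r5:3, $r6:13, $r7:0}  ⟨branch fallthrough⟩
[2] slt  $r5, $r2, $r6  →  {$r0:0, $r1:4, $r2:1, $r3:3, $r4:13, $r5:1, $r6:13, $r7:0}
[3] andi  $r2, $r1, 5  →  {$r0:0, $r1:4, $r2:4, $r3:3, $r4:13, $r5:1, $r6:13, $r7:0}
[4] xori  $r1, $r3, 2  →  {$r0:0, $r1:1, $r2:4, $r3:3, $r4:13, $r5:1, $r6:13, $r7:0}
[5] xor  $r2, $r4, $r7  →  {$r0:0, $r1:1, $r2:13, $r3:3, $r4:13, $r5:1, $r6:13, $r7:0}
[6] bne  $r5, $r0, L8  →  {$r0:0, $r1:1, $r2:13, $r3:3, $r4:13, $r5:1, $r6:13, $r7:0}  ⟨branch taken⟩
[7] slti  $r5, $r4, 9  →  {$r0:0, $r1:1, $r2:13, $r3:3, $r4:13, $r5:0, $r6:13, $r7:0}
[8] xor  $r5, $r3, $r5  →  {$r0:0, $r1:1, $r2:13, $r3:3, $r4:13, $r5:3, $r6:13, $r7:0}
[9] and  $r2, $r2, $r4  →  {$r0:0, $r1:1, $r2:13, $r3:3, $r4:13, $r5:3, $r6:13, $r7:0}

3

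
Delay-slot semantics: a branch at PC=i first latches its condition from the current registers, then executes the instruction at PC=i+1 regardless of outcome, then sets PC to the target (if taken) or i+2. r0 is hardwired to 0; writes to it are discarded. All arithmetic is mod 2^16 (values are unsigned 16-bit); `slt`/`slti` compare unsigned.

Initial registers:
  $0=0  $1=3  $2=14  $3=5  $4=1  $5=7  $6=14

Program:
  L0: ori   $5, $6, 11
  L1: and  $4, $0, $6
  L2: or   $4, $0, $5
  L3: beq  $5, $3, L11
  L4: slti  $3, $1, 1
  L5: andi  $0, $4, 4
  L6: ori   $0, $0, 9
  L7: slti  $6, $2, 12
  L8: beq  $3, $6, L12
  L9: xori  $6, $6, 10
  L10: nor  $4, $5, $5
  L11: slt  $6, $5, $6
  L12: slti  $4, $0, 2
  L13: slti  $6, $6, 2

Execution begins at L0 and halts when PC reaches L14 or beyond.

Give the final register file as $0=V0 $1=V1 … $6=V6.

$0=0 $1=3 $2=14 $3=0 $4=1 $5=15 $6=0

[0] ori   $5, $6, 11  →  {$0:0, $1:3, $2:14, $3:5, $4:1, $5:15, $6:14}
[1] and  $4, $0, $6  →  {$0:0, $1:3, $2:14, $3:5, $4:0, $5:15, $6:14}
[2] or   $4, $0, $5  →  {$0:0, $1:3, $2:14, $3:5, $4:15, $5:15, $6:14}
[3] beq  $5, $3, L11  →  {$0:0, $1:3, $2:14, $3:5, $4:15, $5:15, $6:14}  ⟨branch fallthrough⟩
[4] slti  $3, $1, 1  →  {$0:0, $1:3, $2:14, $3:0, $4:15, $5:15, $6:14}
[5] andi  $0, $4, 4  →  {$0:0, $1:3, $2:14, $3:0, $4:15, $5:15, $6:14}
[6] ori   $0, $0, 9  →  {$0:0, $1:3, $2:14, $3:0, $4:15, $5:15, $6:14}
[7] slti  $6, $2, 12  →  {$0:0, $1:3, $2:14, $3:0, $4:15, $5:15, $6:0}
[8] beq  $3, $6, L12  →  {$0:0, $1:3, $2:14, $3:0, $4:15, $5:15, $6:0}  ⟨branch taken⟩
[9] xori  $6, $6, 10  →  {$0:0, $1:3, $2:14, $3:0, $4:15, $5:15, $6:10}
[12] slti  $4, $0, 2  →  {$0:0, $1:3, $2:14, $3:0, $4:1, $5:15, $6:10}
[13] slti  $6, $6, 2  →  {$0:0, $1:3, $2:14, $3:0, $4:1, $5:15, $6:0}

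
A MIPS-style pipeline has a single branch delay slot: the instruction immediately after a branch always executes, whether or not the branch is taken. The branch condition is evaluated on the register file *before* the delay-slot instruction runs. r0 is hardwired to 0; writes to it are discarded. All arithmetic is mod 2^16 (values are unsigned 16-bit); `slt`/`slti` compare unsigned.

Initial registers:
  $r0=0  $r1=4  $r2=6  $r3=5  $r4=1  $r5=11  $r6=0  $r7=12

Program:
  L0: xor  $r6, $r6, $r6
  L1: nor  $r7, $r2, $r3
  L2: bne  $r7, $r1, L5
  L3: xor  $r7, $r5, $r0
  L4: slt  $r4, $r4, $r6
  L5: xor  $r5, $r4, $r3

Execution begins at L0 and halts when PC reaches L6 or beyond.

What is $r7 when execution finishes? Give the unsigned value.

#0 xor  $r6, $r6, $r6 ; 0/4/6/5/1/11/0/12
#1 nor  $r7, $r2, $r3 ; 0/4/6/5/1/11/0/65528
#2 bne  $r7, $r1, L5 ; 0/4/6/5/1/11/0/65528 ; →target
#3 xor  $r7, $r5, $r0 ; 0/4/6/5/1/11/0/11
#5 xor  $r5, $r4, $r3 ; 0/4/6/5/1/4/0/11

11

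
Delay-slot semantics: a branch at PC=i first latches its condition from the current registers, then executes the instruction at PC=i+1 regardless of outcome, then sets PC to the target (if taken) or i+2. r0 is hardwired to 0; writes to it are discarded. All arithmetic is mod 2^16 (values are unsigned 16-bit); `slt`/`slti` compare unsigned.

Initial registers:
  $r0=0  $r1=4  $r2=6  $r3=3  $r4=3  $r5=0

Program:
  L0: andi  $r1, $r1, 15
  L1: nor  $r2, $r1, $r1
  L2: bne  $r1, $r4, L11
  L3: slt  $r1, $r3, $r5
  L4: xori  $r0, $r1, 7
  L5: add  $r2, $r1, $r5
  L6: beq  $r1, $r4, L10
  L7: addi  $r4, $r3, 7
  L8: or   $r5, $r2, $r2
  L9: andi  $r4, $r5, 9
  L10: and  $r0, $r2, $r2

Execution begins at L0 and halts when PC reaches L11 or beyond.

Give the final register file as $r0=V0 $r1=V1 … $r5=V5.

PC=0  andi  $r1, $r1, 15     | $r0=0 $r1=4 $r2=6 $r3=3 $r4=3 $r5=0
PC=1  nor  $r2, $r1, $r1     | $r0=0 $r1=4 $r2=65531 $r3=3 $r4=3 $r5=0
PC=2  bne  $r1, $r4, L11     | $r0=0 $r1=4 $r2=65531 $r3=3 $r4=3 $r5=0  [TAKEN]
PC=3  slt  $r1, $r3, $r5     | $r0=0 $r1=0 $r2=65531 $r3=3 $r4=3 $r5=0

$r0=0 $r1=0 $r2=65531 $r3=3 $r4=3 $r5=0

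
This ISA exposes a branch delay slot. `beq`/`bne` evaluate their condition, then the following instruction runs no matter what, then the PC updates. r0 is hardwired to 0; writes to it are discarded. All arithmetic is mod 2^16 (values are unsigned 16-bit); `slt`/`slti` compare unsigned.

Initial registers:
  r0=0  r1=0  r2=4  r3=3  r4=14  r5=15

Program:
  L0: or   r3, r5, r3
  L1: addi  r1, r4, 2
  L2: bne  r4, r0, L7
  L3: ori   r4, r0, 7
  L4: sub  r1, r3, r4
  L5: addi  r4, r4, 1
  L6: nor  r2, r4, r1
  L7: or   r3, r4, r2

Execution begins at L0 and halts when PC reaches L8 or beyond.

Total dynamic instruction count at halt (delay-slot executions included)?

  step pc=0: or   r3, r5, r3  regs=(0,0,4,15,14,15)
  step pc=1: addi  r1, r4, 2  regs=(0,16,4,15,14,15)
  step pc=2: bne  r4, r0, L7  cond=T  regs=(0,16,4,15,14,15)
  step pc=3: ori   r4, r0, 7  regs=(0,16,4,15,7,15)
  step pc=7: or   r3, r4, r2  regs=(0,16,4,7,7,15)

5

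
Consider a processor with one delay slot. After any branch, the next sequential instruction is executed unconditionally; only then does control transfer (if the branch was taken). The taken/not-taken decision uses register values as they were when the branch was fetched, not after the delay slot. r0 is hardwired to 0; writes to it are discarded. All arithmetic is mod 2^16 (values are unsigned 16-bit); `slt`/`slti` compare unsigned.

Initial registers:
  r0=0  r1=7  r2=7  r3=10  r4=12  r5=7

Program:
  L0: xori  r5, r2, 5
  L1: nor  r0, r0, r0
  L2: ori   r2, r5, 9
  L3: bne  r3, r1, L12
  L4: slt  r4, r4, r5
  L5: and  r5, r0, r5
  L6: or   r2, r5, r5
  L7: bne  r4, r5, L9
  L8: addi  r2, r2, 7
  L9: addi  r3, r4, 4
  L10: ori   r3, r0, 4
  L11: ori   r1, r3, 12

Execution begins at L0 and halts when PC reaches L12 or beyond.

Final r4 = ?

[0] xori  r5, r2, 5  →  {r0:0, r1:7, r2:7, r3:10, r4:12, r5:2}
[1] nor  r0, r0, r0  →  {r0:0, r1:7, r2:7, r3:10, r4:12, r5:2}
[2] ori   r2, r5, 9  →  {r0:0, r1:7, r2:11, r3:10, r4:12, r5:2}
[3] bne  r3, r1, L12  →  {r0:0, r1:7, r2:11, r3:10, r4:12, r5:2}  ⟨branch taken⟩
[4] slt  r4, r4, r5  →  {r0:0, r1:7, r2:11, r3:10, r4:0, r5:2}

0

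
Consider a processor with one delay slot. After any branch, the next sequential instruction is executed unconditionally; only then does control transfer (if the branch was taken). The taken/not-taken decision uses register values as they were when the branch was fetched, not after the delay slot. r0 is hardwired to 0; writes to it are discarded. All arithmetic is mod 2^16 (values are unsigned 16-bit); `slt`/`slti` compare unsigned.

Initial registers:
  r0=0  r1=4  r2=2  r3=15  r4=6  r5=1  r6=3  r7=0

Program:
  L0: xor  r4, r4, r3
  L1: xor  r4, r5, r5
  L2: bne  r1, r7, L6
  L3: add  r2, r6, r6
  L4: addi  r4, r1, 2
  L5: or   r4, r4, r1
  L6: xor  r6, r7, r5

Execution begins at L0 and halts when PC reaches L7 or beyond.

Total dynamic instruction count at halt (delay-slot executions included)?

5

  step pc=0: xor  r4, r4, r3  regs=(0,4,2,15,9,1,3,0)
  step pc=1: xor  r4, r5, r5  regs=(0,4,2,15,0,1,3,0)
  step pc=2: bne  r1, r7, L6  cond=T  regs=(0,4,2,15,0,1,3,0)
  step pc=3: add  r2, r6, r6  regs=(0,4,6,15,0,1,3,0)
  step pc=6: xor  r6, r7, r5  regs=(0,4,6,15,0,1,1,0)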